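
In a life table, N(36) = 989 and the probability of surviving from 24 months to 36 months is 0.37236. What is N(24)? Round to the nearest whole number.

2656

N(24) = N(36) / p = 989 / 0.37236 = 2656.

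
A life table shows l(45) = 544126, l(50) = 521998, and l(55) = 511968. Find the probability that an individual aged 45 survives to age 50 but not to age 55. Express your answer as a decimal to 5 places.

0.01843

This is the probability of reaching 50 but not 55, conditional on being alive at 45: (l(50) − l(55)) / l(45).
= (521998 − 511968) / 544126 = 10030 / 544126 = 0.018433.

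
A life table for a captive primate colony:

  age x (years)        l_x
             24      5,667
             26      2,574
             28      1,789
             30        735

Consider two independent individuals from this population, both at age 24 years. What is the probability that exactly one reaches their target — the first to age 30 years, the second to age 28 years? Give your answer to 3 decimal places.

p₁ = l_30/l_24 = 735/5,667 = 0.129698; p₂ = l_28/l_24 = 1,789/5,667 = 0.315687.
P(exactly one) = p₁(1−p₂) + (1−p₁)p₂ = 0.088754 + 0.274743 = 0.363497.

0.363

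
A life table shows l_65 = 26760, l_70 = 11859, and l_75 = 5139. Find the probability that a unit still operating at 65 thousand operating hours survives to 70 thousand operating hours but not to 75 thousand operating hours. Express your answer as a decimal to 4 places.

0.2511

This is the probability of reaching 70 but not 75, conditional on being operational at 65: (l_70 − l_75) / l_65.
= (11859 − 5139) / 26760 = 6720 / 26760 = 0.251121.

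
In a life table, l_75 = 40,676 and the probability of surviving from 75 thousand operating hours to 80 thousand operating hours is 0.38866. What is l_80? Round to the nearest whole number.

15809

l_80 = l_75 × p = 40,676 × 0.38866 = 15809.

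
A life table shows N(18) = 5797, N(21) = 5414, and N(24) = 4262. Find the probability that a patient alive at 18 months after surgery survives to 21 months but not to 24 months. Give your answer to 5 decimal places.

0.19872

This is the probability of reaching 21 but not 24, conditional on being alive at 18: (N(21) − N(24)) / N(18).
= (5414 − 4262) / 5797 = 1152 / 5797 = 0.198723.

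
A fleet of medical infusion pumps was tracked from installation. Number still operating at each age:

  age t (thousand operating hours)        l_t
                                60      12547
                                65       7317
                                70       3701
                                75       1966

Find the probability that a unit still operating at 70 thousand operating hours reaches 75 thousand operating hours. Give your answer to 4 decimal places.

0.5312

The conditional survival probability is l_75/l_70 = 1966/3701 = 0.531208.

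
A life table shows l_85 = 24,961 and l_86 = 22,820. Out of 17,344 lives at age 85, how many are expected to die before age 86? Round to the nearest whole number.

The relevant probability is 1 − 22,820/24,961 = 0.085774.
Expected number = 17,344 × 0.085774 = 1488.

1488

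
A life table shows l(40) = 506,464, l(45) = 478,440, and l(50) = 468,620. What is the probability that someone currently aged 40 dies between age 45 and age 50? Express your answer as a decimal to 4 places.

0.0194

This is the probability of reaching 45 but not 50, conditional on being alive at 40: (l(45) − l(50)) / l(40).
= (478,440 − 468,620) / 506,464 = 9,820 / 506,464 = 0.019389.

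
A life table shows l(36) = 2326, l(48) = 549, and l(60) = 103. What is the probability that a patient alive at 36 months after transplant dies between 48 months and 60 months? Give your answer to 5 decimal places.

This is the probability of reaching 48 but not 60, conditional on being alive at 36: (l(48) − l(60)) / l(36).
= (549 − 103) / 2326 = 446 / 2326 = 0.191745.

0.19175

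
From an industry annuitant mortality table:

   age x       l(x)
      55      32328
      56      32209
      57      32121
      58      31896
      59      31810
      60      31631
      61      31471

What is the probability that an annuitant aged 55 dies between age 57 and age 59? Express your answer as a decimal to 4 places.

0.0096

This is the probability of reaching 57 but not 59, conditional on being alive at 55: (l(57) − l(59)) / l(55).
= (32121 − 31810) / 32328 = 311 / 32328 = 0.009620.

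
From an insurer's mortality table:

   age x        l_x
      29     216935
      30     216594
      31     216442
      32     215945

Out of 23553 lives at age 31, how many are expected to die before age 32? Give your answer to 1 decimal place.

The relevant probability is 1 − 215945/216442 = 0.002296.
Expected number = 23553 × 0.002296 = 54.1.

54.1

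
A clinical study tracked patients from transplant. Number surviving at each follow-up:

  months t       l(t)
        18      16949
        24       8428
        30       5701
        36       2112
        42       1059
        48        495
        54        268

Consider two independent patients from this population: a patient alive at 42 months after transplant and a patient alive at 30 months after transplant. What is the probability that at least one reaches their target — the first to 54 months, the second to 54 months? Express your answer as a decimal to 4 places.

p₁ = l(54)/l(42) = 268/1059 = 0.253069; p₂ = l(54)/l(30) = 268/5701 = 0.047009.
P(at least one) = 1 − (1−p₁)(1−p₂) = 1 − 0.746931 × 0.952991 = 0.288181.

0.2882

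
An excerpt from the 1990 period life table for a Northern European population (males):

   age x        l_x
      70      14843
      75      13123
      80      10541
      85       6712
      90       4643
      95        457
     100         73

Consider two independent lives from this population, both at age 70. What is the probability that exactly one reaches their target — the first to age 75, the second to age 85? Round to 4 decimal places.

p₁ = l_75/l_70 = 13123/14843 = 0.884120; p₂ = l_85/l_70 = 6712/14843 = 0.452200.
P(exactly one) = p₁(1−p₂) + (1−p₁)p₂ = 0.484321 + 0.052401 = 0.536722.

0.5367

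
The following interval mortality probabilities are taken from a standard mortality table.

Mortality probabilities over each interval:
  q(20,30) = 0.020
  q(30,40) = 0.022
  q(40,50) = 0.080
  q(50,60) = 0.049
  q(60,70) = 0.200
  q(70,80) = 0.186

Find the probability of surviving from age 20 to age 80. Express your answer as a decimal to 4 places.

0.5461

P(survive 20→80) = (1 − 0.020) × (1 − 0.022) × (1 − 0.080) × (1 − 0.049) × (1 − 0.200) × (1 − 0.186).
= 0.980 × 0.978 × 0.920 × 0.951 × 0.800 × 0.814 = 0.546069.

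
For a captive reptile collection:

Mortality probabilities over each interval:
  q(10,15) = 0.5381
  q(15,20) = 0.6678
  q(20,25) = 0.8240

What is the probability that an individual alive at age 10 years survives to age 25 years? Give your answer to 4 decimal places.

The overall survival probability is (1 − 0.5381) × (1 − 0.6678) × (1 − 0.8240).
= 0.4619 × 0.3322 × 0.1760 = 0.027006.

0.0270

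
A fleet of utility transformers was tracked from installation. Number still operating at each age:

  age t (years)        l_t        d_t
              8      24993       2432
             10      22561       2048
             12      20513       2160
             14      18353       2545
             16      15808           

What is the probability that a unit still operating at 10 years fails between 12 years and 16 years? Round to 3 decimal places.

This is the probability of reaching 12 but not 16, conditional on being operational at 10: (l_12 − l_16) / l_10.
= (20513 − 15808) / 22561 = 4705 / 22561 = 0.208546.

0.209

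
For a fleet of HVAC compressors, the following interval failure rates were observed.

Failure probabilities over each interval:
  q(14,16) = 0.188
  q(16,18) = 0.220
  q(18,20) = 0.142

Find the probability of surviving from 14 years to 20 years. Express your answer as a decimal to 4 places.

0.5434

Chaining the interval survival probabilities: (1 − 0.188) × (1 − 0.220) × (1 − 0.142).
= 0.812 × 0.780 × 0.858 = 0.543423.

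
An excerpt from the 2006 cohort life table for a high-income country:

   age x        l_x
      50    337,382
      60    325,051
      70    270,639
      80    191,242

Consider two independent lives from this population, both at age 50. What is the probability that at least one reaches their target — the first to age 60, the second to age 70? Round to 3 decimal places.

p₁ = l_60/l_50 = 325,051/337,382 = 0.963451; p₂ = l_70/l_50 = 270,639/337,382 = 0.802174.
P(at least one) = 1 − (1−p₁)(1−p₂) = 1 − 0.036549 × 0.197826 = 0.992770.

0.993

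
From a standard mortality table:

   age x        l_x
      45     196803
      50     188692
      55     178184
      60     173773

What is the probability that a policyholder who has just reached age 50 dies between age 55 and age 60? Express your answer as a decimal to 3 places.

This is the probability of reaching 55 but not 60, conditional on being alive at 50: (l_55 − l_60) / l_50.
= (178184 − 173773) / 188692 = 4411 / 188692 = 0.023377.

0.023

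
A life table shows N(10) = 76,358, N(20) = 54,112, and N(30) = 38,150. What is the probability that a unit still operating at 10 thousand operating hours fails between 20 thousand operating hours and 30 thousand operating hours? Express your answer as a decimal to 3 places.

This is the probability of reaching 20 but not 30, conditional on being operational at 10: (N(20) − N(30)) / N(10).
= (54,112 − 38,150) / 76,358 = 15,962 / 76,358 = 0.209042.

0.209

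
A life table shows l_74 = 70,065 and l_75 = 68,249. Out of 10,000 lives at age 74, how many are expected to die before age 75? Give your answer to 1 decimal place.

259.2

The relevant probability is 1 − 68,249/70,065 = 0.025919.
Expected number = 10,000 × 0.025919 = 259.2.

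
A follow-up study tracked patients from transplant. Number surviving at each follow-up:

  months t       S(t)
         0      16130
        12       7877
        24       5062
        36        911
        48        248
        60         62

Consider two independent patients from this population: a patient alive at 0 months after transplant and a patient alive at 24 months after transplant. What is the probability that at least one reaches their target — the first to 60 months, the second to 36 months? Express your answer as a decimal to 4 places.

p₁ = S(60)/S(0) = 62/16130 = 0.003844; p₂ = S(36)/S(24) = 911/5062 = 0.179968.
P(at least one) = 1 − (1−p₁)(1−p₂) = 1 − 0.996156 × 0.820032 = 0.183120.

0.1831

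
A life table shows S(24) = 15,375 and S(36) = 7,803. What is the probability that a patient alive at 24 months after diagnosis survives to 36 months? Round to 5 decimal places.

The conditional survival probability is S(36)/S(24) = 7,803/15,375 = 0.507512.

0.50751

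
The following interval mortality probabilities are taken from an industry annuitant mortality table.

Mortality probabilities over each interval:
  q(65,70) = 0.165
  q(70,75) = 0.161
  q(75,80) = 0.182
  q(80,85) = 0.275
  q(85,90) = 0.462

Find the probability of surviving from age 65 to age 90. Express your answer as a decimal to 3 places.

P(survive 65→90) = (1 − 0.165) × (1 − 0.161) × (1 − 0.182) × (1 − 0.275) × (1 − 0.462).
= 0.835 × 0.839 × 0.818 × 0.725 × 0.538 = 0.223523.

0.224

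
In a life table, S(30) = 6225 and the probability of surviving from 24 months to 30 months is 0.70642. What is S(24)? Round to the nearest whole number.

S(24) = S(30) / p = 6225 / 0.70642 = 8812.

8812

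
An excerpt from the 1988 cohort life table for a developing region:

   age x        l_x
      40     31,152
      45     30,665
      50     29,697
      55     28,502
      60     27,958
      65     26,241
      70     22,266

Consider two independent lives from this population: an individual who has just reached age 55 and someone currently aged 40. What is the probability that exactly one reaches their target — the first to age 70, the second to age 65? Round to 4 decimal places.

p₁ = l_70/l_55 = 22,266/28,502 = 0.781208; p₂ = l_65/l_40 = 26,241/31,152 = 0.842354.
P(exactly one) = p₁(1−p₂) + (1−p₁)p₂ = 0.123154 + 0.184300 = 0.307455.

0.3075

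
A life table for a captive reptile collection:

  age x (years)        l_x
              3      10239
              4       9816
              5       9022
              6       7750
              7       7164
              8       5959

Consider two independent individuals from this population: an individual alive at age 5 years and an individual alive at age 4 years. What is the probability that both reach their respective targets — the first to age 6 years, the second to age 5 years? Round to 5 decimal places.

p₁ = l_6/l_5 = 7750/9022 = 0.859011; p₂ = l_5/l_4 = 9022/9816 = 0.919112.
P(both) = p₁ × p₂ = 0.859011 × 0.919112 = 0.789527.

0.78953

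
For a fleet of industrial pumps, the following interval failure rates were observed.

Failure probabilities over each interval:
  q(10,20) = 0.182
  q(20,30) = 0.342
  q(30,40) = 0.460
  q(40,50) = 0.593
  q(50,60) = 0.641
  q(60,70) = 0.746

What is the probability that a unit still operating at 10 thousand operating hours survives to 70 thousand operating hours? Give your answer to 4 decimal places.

Chaining the interval survival probabilities: (1 − 0.182) × (1 − 0.342) × (1 − 0.460) × (1 − 0.593) × (1 − 0.641) × (1 − 0.746).
= 0.818 × 0.658 × 0.540 × 0.407 × 0.359 × 0.254 = 0.010787.

0.0108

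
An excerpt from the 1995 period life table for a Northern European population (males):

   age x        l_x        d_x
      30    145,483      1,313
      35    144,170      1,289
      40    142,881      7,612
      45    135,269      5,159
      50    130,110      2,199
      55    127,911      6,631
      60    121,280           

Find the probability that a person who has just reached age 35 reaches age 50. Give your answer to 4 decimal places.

0.9025

We want 15p35 = l_50/l_35.
The conditional survival probability is l_50/l_35 = 130,110/144,170 = 0.902476.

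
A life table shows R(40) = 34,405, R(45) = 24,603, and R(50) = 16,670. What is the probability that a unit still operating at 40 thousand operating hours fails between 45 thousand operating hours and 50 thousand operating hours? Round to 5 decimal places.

This is the probability of reaching 45 but not 50, conditional on being operational at 40: (R(45) − R(50)) / R(40).
= (24,603 − 16,670) / 34,405 = 7,933 / 34,405 = 0.230577.

0.23058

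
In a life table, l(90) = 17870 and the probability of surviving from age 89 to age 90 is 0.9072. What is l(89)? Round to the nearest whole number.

l(89) = l(90) / p = 17870 / 0.9072 = 19698.

19698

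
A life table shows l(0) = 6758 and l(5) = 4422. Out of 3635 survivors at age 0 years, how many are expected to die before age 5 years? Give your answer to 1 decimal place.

1256.5

The relevant probability is 1 − 4422/6758 = 0.345664.
Expected number = 3635 × 0.345664 = 1256.5.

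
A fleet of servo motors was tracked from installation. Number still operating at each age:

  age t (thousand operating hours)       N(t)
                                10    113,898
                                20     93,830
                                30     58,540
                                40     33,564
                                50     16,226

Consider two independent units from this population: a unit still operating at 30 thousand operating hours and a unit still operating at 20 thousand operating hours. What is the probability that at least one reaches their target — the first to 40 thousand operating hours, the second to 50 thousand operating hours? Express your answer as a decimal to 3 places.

0.647

p₁ = N(40)/N(30) = 33,564/58,540 = 0.573352; p₂ = N(50)/N(20) = 16,226/93,830 = 0.172930.
P(at least one) = 1 − (1−p₁)(1−p₂) = 1 − 0.426648 × 0.827070 = 0.647132.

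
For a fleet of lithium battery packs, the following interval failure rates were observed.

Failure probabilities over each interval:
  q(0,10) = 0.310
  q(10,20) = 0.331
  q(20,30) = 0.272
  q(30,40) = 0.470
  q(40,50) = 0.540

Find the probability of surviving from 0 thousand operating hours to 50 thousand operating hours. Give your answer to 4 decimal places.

The overall survival probability is (1 − 0.310) × (1 − 0.331) × (1 − 0.272) × (1 − 0.470) × (1 − 0.540).
= 0.690 × 0.669 × 0.728 × 0.530 × 0.460 = 0.081929.

0.0819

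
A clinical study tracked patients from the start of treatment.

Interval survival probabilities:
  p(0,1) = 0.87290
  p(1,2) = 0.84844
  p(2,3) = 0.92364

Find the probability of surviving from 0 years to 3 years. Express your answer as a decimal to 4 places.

Chaining the interval survival probabilities: 0.87290 × 0.84844 × 0.92364.
= 0.684051.

0.6841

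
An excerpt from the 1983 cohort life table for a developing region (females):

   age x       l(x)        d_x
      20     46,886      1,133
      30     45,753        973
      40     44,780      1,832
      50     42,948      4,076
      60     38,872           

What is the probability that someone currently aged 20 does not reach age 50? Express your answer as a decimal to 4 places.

0.0840

P(die before 50 | alive at 20) = 1 − l(50)/l(20) = 1 − 42,948/46,886 = (3,938)/46,886 = 0.083991.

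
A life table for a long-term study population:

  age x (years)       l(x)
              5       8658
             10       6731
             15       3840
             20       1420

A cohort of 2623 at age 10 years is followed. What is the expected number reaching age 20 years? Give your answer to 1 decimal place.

The relevant probability is 1420/6731 = 0.210964.
Expected number = 2623 × 0.210964 = 553.4.

553.4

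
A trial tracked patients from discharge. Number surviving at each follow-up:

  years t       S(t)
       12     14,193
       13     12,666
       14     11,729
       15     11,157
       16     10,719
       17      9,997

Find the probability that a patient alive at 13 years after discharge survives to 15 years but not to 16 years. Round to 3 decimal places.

0.035

This is the probability of reaching 15 but not 16, conditional on being alive at 13: (S(15) − S(16)) / S(13).
= (11,157 − 10,719) / 12,666 = 438 / 12,666 = 0.034581.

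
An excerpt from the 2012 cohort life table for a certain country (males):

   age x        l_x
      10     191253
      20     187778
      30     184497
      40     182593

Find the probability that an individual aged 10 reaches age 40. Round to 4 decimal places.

We want 30p10 = l_40/l_10.
The conditional survival probability is l_40/l_10 = 182593/191253 = 0.954720.

0.9547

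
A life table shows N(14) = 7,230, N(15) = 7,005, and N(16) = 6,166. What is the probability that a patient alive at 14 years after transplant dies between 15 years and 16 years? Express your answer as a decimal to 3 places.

This is the probability of reaching 15 but not 16, conditional on being alive at 14: (N(15) − N(16)) / N(14).
= (7,005 − 6,166) / 7,230 = 839 / 7,230 = 0.116044.

0.116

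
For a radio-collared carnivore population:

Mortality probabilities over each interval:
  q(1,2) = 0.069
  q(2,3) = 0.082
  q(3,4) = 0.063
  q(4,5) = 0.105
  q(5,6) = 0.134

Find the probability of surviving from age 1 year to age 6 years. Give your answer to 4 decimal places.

P(survive 1→6) = (1 − 0.069) × (1 − 0.082) × (1 − 0.063) × (1 − 0.105) × (1 − 0.134).
= 0.931 × 0.918 × 0.937 × 0.895 × 0.866 = 0.620687.

0.6207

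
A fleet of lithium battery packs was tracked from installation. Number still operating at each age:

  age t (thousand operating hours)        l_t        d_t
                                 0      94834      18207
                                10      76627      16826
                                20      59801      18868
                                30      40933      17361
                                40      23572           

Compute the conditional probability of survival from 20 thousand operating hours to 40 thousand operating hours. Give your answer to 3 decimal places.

The conditional survival probability is l_40/l_20 = 23572/59801 = 0.394174.

0.394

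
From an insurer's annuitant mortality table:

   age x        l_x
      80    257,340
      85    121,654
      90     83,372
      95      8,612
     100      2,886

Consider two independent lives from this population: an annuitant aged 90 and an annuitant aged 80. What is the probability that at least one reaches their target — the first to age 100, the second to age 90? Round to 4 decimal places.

0.3474

p₁ = l_100/l_90 = 2,886/83,372 = 0.034616; p₂ = l_90/l_80 = 83,372/257,340 = 0.323976.
P(at least one) = 1 − (1−p₁)(1−p₂) = 1 − 0.965384 × 0.676024 = 0.347377.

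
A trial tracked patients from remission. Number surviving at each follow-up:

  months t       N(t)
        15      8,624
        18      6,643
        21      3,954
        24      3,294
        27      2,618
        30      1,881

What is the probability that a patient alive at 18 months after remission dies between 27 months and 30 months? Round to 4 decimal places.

This is the probability of reaching 27 but not 30, conditional on being alive at 18: (N(27) − N(30)) / N(18).
= (2,618 − 1,881) / 6,643 = 737 / 6,643 = 0.110944.

0.1109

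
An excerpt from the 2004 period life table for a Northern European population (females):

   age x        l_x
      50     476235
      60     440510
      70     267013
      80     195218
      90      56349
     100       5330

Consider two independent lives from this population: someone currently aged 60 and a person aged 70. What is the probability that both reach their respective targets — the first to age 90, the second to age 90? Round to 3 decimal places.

p₁ = l_90/l_60 = 56349/440510 = 0.127918; p₂ = l_90/l_70 = 56349/267013 = 0.211035.
P(both) = p₁ × p₂ = 0.127918 × 0.211035 = 0.026995.

0.027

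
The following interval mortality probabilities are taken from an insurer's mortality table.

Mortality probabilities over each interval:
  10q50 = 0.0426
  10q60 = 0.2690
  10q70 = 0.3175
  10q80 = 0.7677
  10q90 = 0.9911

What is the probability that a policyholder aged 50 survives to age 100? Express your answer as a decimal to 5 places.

0.00099

Survival from 50 to 100 is the product of surviving each interval: (1 − 0.0426) × (1 − 0.2690) × (1 − 0.3175) × (1 − 0.7677) × (1 − 0.9911).
= 0.9574 × 0.7310 × 0.6825 × 0.2323 × 0.0089 = 0.000988.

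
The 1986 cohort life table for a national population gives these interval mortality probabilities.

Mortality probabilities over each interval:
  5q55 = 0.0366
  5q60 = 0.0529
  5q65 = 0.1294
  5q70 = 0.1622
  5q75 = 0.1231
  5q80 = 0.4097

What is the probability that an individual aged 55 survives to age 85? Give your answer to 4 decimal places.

The overall survival probability is (1 − 0.0366) × (1 − 0.0529) × (1 − 0.1294) × (1 − 0.1622) × (1 − 0.1231) × (1 − 0.4097).
= 0.9634 × 0.9471 × 0.8706 × 0.8378 × 0.8769 × 0.5903 = 0.344496.

0.3445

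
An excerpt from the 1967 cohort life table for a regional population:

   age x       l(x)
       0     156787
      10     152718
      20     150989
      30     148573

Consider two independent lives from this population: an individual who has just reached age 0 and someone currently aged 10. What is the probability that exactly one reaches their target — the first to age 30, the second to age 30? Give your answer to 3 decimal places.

0.077

p₁ = l(30)/l(0) = 148573/156787 = 0.947610; p₂ = l(30)/l(10) = 148573/152718 = 0.972858.
P(exactly one) = p₁(1−p₂) + (1−p₁)p₂ = 0.025720 + 0.050968 = 0.076688.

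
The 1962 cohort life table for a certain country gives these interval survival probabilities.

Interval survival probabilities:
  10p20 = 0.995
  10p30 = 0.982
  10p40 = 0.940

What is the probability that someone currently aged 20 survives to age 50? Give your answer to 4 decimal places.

Chaining the interval survival probabilities: 0.995 × 0.982 × 0.940.
= 0.918465.

0.9185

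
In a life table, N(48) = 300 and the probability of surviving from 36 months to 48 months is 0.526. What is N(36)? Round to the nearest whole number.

N(36) = N(48) / p = 300 / 0.526 = 570.

570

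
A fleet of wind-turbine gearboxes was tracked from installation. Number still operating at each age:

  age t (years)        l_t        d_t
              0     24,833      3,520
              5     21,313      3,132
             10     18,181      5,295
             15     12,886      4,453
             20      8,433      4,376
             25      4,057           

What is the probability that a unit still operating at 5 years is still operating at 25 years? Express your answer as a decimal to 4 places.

0.1904

The conditional survival probability is l_25/l_5 = 4,057/21,313 = 0.190353.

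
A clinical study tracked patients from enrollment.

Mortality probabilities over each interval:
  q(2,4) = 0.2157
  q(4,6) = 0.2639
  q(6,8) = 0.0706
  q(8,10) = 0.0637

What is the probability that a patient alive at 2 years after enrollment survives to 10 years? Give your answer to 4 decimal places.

P(survive 2→10) = (1 − 0.2157) × (1 − 0.2639) × (1 − 0.0706) × (1 − 0.0637).
= 0.7843 × 0.7361 × 0.9294 × 0.9363 = 0.502385.

0.5024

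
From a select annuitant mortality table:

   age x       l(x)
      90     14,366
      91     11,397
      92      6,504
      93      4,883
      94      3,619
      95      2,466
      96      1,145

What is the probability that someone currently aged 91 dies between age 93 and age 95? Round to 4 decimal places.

0.2121

This is the probability of reaching 93 but not 95, conditional on being alive at 91: (l(93) − l(95)) / l(91).
= (4,883 − 2,466) / 11,397 = 2,417 / 11,397 = 0.212073.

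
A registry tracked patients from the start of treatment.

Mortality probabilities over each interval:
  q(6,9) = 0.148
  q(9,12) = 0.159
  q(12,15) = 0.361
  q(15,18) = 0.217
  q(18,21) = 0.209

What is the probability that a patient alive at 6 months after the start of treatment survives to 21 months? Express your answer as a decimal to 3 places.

Survival from 6 to 21 is the product of surviving each interval: (1 − 0.148) × (1 − 0.159) × (1 − 0.361) × (1 − 0.217) × (1 − 0.209).
= 0.852 × 0.841 × 0.639 × 0.783 × 0.791 = 0.283579.

0.284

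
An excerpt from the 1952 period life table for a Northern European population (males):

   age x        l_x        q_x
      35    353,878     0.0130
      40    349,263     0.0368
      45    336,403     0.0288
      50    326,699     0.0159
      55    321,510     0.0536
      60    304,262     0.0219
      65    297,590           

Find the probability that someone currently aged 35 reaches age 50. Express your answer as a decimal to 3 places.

We want 15p35 = l_50/l_35.
The conditional survival probability is l_50/l_35 = 326,699/353,878 = 0.923197.

0.923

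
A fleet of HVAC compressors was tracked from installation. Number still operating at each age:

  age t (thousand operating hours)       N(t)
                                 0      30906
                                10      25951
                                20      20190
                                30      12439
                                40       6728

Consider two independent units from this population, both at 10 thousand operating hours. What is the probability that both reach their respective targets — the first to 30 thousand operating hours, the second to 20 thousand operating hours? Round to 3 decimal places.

p₁ = N(30)/N(10) = 12439/25951 = 0.479326; p₂ = N(20)/N(10) = 20190/25951 = 0.778005.
P(both) = p₁ × p₂ = 0.479326 × 0.778005 = 0.372918.

0.373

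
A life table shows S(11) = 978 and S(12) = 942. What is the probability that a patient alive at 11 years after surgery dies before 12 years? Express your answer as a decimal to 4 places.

0.0368

P(die before 12 | alive at 11) = 1 − S(12)/S(11) = 1 − 942/978 = (36)/978 = 0.036810.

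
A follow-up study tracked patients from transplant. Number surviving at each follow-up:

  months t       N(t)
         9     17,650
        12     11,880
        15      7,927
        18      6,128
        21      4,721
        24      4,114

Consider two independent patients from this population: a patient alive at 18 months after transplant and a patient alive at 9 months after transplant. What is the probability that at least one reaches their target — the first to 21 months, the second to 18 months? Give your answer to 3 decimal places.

p₁ = N(21)/N(18) = 4,721/6,128 = 0.770398; p₂ = N(18)/N(9) = 6,128/17,650 = 0.347195.
P(at least one) = 1 − (1−p₁)(1−p₂) = 1 − 0.229602 × 0.652805 = 0.850115.

0.850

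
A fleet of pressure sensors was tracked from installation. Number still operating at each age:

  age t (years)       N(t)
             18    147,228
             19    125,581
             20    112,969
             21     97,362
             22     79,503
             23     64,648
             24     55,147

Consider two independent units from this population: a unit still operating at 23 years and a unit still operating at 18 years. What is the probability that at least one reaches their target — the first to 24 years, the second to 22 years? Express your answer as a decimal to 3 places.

0.932

p₁ = N(24)/N(23) = 55,147/64,648 = 0.853035; p₂ = N(22)/N(18) = 79,503/147,228 = 0.539999.
P(at least one) = 1 − (1−p₁)(1−p₂) = 1 − 0.146965 × 0.460001 = 0.932396.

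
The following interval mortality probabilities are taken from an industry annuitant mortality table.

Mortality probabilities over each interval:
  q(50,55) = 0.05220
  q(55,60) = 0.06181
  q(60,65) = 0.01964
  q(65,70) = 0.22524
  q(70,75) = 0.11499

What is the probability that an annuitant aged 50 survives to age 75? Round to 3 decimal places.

0.598

Chaining the interval survival probabilities: (1 − 0.05220) × (1 − 0.06181) × (1 − 0.01964) × (1 − 0.22524) × (1 − 0.11499).
= 0.94780 × 0.93819 × 0.98036 × 0.77476 × 0.88501 = 0.597735.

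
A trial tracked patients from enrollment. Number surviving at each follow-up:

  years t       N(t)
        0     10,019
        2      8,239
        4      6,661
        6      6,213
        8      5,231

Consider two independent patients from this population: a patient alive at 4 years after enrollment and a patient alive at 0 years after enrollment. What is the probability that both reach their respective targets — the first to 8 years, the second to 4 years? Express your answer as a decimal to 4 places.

p₁ = N(8)/N(4) = 5,231/6,661 = 0.785318; p₂ = N(4)/N(0) = 6,661/10,019 = 0.664837.
P(both) = p₁ × p₂ = 0.785318 × 0.664837 = 0.522108.

0.5221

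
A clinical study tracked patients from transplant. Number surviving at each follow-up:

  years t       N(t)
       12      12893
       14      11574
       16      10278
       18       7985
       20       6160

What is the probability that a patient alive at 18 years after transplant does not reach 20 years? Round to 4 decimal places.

P(die before 20 | alive at 18) = 1 − N(20)/N(18) = 1 − 6160/7985 = (1825)/7985 = 0.228554.

0.2286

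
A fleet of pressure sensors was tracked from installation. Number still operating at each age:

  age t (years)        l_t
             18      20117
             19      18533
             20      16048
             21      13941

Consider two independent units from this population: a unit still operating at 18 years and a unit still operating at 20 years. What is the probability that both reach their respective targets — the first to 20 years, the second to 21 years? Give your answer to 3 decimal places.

p₁ = l_20/l_18 = 16048/20117 = 0.797733; p₂ = l_21/l_20 = 13941/16048 = 0.868706.
P(both) = p₁ × p₂ = 0.797733 × 0.868706 = 0.692995.

0.693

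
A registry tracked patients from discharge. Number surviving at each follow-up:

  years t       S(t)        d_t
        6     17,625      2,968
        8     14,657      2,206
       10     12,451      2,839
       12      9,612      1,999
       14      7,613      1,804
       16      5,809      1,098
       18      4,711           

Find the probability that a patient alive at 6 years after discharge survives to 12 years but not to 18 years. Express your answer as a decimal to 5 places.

0.27807

This is the probability of reaching 12 but not 18, conditional on being alive at 6: (S(12) − S(18)) / S(6).
= (9,612 − 4,711) / 17,625 = 4,901 / 17,625 = 0.278071.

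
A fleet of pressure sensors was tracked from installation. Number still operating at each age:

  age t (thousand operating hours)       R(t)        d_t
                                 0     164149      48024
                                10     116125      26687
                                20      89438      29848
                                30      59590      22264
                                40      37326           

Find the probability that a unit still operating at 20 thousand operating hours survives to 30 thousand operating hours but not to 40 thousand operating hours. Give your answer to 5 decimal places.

This is the probability of reaching 30 but not 40, conditional on being operational at 20: (R(30) − R(40)) / R(20).
= (59590 − 37326) / 89438 = 22264 / 89438 = 0.248932.

0.24893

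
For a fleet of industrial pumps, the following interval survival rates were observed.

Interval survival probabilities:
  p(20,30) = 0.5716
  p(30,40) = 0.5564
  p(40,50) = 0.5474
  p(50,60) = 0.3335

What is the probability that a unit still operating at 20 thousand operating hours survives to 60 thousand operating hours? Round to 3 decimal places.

Survival from 20 to 60 is the product of surviving each interval: 0.5716 × 0.5564 × 0.5474 × 0.3335.
= 0.058060.

0.058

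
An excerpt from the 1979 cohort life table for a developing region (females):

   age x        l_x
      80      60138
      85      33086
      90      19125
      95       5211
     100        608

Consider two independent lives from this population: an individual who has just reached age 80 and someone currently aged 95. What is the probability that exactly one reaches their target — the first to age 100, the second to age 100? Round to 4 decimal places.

p₁ = l_100/l_80 = 608/60138 = 0.010110; p₂ = l_100/l_95 = 608/5211 = 0.116676.
P(exactly one) = p₁(1−p₂) + (1−p₁)p₂ = 0.008930 + 0.115496 = 0.124427.

0.1244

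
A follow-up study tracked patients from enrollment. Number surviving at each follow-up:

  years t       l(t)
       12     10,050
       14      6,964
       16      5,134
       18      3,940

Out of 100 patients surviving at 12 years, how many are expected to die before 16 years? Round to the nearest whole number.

49

The relevant probability is 1 − 5,134/10,050 = 0.489154.
Expected number = 100 × 0.489154 = 49.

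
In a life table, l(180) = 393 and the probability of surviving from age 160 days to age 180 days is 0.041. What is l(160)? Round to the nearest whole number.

l(160) = l(180) / p = 393 / 0.041 = 9585.

9585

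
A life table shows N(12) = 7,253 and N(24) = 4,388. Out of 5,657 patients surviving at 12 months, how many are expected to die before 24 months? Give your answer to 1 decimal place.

2234.6

The relevant probability is 1 − 4,388/7,253 = 0.395009.
Expected number = 5,657 × 0.395009 = 2234.6.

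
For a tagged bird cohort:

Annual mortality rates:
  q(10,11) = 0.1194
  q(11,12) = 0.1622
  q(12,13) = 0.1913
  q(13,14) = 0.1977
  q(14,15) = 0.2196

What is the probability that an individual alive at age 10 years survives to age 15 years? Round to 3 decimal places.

0.374

Chaining the interval survival probabilities: (1 − 0.1194) × (1 − 0.1622) × (1 − 0.1913) × (1 − 0.1977) × (1 − 0.2196).
= 0.8806 × 0.8378 × 0.8087 × 0.8023 × 0.7804 = 0.373560.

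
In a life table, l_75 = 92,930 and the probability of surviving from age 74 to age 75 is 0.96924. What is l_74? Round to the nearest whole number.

l_74 = l_75 / p = 92,930 / 0.96924 = 95879.

95879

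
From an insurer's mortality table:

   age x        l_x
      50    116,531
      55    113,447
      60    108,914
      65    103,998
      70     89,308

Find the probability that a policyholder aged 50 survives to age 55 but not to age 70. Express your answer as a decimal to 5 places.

0.20715

We want 5|15q50 = (l_55 − l_70)/l_50.
This is the probability of reaching 55 but not 70, conditional on being alive at 50: (l_55 − l_70) / l_50.
= (113,447 − 89,308) / 116,531 = 24,139 / 116,531 = 0.207147.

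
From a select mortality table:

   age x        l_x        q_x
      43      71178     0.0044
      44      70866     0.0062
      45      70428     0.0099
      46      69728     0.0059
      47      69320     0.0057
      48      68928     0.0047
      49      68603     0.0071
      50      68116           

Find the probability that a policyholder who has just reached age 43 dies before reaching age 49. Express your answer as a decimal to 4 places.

P(die before 49 | alive at 43) = 1 − l_49/l_43 = 1 − 68603/71178 = (2575)/71178 = 0.036177.

0.0362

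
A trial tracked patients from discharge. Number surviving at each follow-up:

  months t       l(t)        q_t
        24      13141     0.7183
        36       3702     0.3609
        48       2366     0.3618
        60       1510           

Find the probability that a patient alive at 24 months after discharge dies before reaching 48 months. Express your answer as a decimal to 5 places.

0.81995

P(die before 48 | alive at 24) = 1 − l(48)/l(24) = 1 − 2366/13141 = (10775)/13141 = 0.819953.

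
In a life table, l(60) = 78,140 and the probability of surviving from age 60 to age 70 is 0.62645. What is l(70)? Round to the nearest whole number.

l(70) = l(60) × p = 78,140 × 0.62645 = 48951.

48951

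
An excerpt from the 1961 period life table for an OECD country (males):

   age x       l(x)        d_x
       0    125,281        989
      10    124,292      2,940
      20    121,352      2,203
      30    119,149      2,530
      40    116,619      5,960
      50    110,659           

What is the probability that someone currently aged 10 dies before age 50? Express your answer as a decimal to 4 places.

P(die before 50 | alive at 10) = 1 − l(50)/l(10) = 1 − 110,659/124,292 = (13,633)/124,292 = 0.109685.

0.1097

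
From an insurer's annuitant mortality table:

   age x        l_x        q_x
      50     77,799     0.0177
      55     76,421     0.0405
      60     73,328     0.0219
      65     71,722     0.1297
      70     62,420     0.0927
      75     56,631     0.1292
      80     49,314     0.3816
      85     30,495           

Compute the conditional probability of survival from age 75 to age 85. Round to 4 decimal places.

0.5385

The conditional survival probability is l_85/l_75 = 30,495/56,631 = 0.538486.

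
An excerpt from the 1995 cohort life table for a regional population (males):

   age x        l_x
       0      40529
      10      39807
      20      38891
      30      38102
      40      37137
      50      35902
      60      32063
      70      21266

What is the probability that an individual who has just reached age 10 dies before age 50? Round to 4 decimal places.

0.0981

P(die before 50 | alive at 10) = 1 − l_50/l_10 = 1 − 35902/39807 = (3905)/39807 = 0.098098.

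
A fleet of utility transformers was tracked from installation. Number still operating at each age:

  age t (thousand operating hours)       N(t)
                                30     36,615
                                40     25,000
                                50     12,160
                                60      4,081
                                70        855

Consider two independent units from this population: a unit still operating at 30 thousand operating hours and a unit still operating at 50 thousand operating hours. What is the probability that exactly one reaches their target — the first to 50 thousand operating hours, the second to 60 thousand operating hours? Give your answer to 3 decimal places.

p₁ = N(50)/N(30) = 12,160/36,615 = 0.332104; p₂ = N(60)/N(50) = 4,081/12,160 = 0.335609.
P(exactly one) = p₁(1−p₂) + (1−p₁)p₂ = 0.220647 + 0.224152 = 0.444799.

0.445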